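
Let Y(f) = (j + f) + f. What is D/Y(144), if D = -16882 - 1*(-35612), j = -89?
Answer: 18730/199 ≈ 94.121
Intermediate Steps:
D = 18730 (D = -16882 + 35612 = 18730)
Y(f) = -89 + 2*f (Y(f) = (-89 + f) + f = -89 + 2*f)
D/Y(144) = 18730/(-89 + 2*144) = 18730/(-89 + 288) = 18730/199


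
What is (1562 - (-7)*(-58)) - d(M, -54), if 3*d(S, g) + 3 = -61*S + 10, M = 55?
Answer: 2272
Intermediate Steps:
d(S, g) = 7/3 - 61*S/3 (d(S, g) = -1 + (-61*S + 10)/3 = -1 + (10 - 61*S)/3 = -1 + (10/3 - 61*S/3) = 7/3 - 61*S/3)
(1562 - (-7)*(-58)) - d(M, -54) = (1562 - (-7)*(-58)) - (7/3 - 61/3*55) = (1562 - 1*406) - (7/3 - 3355/3) = (1562 - 406) - 1*(-1116) = 1156 + 1116 = 2272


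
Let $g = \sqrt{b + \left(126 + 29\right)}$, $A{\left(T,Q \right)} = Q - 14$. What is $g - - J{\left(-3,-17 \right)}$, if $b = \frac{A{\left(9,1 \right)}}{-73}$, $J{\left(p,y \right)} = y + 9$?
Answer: $-8 + \frac{8 \sqrt{12921}}{73} \approx 4.457$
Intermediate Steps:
$A{\left(T,Q \right)} = -14 + Q$
$J{\left(p,y \right)} = 9 + y$
$b = \frac{13}{73}$ ($b = \frac{-14 + 1}{-73} = \left(-13\right) \left(- \frac{1}{73}\right) = \frac{13}{73} \approx 0.17808$)
$g = \frac{8 \sqrt{12921}}{73}$ ($g = \sqrt{\frac{13}{73} + \left(126 + 29\right)} = \sqrt{\frac{13}{73} + 155} = \sqrt{\frac{11328}{73}} = \frac{8 \sqrt{12921}}{73} \approx 12.457$)
$g - - J{\left(-3,-17 \right)} = \frac{8 \sqrt{12921}}{73} - - (9 - 17) = \frac{8 \sqrt{12921}}{73} - \left(-1\right) \left(-8\right) = \frac{8 \sqrt{12921}}{73} - 8 = -8 + \frac{8 \sqrt{12921}}{73}$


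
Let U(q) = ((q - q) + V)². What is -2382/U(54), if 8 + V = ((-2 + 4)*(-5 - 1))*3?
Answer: -1191/968 ≈ -1.2304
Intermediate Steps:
V = -44 (V = -8 + ((-2 + 4)*(-5 - 1))*3 = -8 + (2*(-6))*3 = -8 - 12*3 = -8 - 36 = -44)
U(q) = 1936 (U(q) = ((q - q) - 44)² = (0 - 44)² = (-44)² = 1936)
-2382/U(54) = -2382/1936 = -2382*1/1936 = -1191/968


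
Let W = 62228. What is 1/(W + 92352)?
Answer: 1/154580 ≈ 6.4691e-6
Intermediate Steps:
1/(W + 92352) = 1/(62228 + 92352) = 1/154580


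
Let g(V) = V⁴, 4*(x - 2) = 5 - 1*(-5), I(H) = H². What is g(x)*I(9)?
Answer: 531441/16 ≈ 33215.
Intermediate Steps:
x = 9/2 (x = 2 + (5 - 1*(-5))/4 = 2 + (5 + 5)/4 = 2 + (¼)*10 = 2 + 5/2 = 9/2 ≈ 4.5000)
g(x)*I(9) = (9/2)⁴*9² = (6561/16)*81 = 531441/16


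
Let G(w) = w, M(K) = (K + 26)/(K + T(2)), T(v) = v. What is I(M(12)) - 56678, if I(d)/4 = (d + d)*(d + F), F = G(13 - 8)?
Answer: -2769014/49 ≈ -56511.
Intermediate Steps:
M(K) = (26 + K)/(2 + K) (M(K) = (K + 26)/(K + 2) = (26 + K)/(2 + K))
F = 5 (F = 13 - 8 = 5)
I(d) = 8*d*(5 + d) (I(d) = 4*((d + d)*(d + 5)) = 4*((2*d)*(5 + d)) = 4*(2*d*(5 + d)) = 8*d*(5 + d))
I(M(12)) - 56678 = 8*((26 + 12)/(2 + 12))*(5 + (26 + 12)/(2 + 12)) - 56678 = 8*(38/14)*(5 + 38/14) - 56678 = 8*((1/14)*38)*(5 + (1/14)*38) - 56678 = 8*(19/7)*(5 + 19/7) - 56678 = 8*(19/7)*(54/7) - 56678 = 8208/49 - 56678 = -2769014/49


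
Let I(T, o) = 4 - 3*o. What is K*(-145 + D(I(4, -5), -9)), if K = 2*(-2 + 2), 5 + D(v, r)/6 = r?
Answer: 0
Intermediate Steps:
D(v, r) = -30 + 6*r
K = 0 (K = 2*0 = 0)
K*(-145 + D(I(4, -5), -9)) = 0*(-145 + (-30 + 6*(-9))) = 0*(-145 + (-30 - 54)) = 0*(-145 - 84) = 0*(-229) = 0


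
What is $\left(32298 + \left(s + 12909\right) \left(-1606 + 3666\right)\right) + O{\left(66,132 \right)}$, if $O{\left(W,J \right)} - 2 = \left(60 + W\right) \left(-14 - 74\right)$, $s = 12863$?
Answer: $53111532$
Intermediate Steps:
$O{\left(W,J \right)} = -5278 - 88 W$ ($O{\left(W,J \right)} = 2 + \left(60 + W\right) \left(-14 - 74\right) = 2 + \left(60 + W\right) \left(-88\right) = 2 - \left(5280 + 88 W\right) = -5278 - 88 W$)
$\left(32298 + \left(s + 12909\right) \left(-1606 + 3666\right)\right) + O{\left(66,132 \right)} = \left(32298 + \left(12863 + 12909\right) \left(-1606 + 3666\right)\right) - 11086 = \left(32298 + 25772 \cdot 2060\right) - 11086 = \left(32298 + 53090320\right) - 11086 = 53122618 - 11086 = 53111532$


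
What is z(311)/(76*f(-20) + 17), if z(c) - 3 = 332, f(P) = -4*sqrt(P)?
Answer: 5695/1848609 + 203680*I*sqrt(5)/1848609 ≈ 0.0030807 + 0.24637*I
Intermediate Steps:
z(c) = 335 (z(c) = 3 + 332 = 335)
z(311)/(76*f(-20) + 17) = 335/(76*(-8*I*sqrt(5)) + 17) = 335/(-608*I*sqrt(5) + 17) = 335/(17 - 608*I*sqrt(5))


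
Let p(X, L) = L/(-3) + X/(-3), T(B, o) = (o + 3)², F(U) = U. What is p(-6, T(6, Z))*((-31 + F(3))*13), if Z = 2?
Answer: 6916/3 ≈ 2305.3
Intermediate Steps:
T(B, o) = (3 + o)²
p(X, L) = -L/3 - X/3 (p(X, L) = L*(-⅓) + X*(-⅓) = -L/3 - X/3)
p(-6, T(6, Z))*((-31 + F(3))*13) = (-(3 + 2)²/3 - ⅓*(-6))*((-31 + 3)*13) = (-⅓*5² + 2)*(-28*13) = (-⅓*25 + 2)*(-364) = (-25/3 + 2)*(-364) = -19/3*(-364) = 6916/3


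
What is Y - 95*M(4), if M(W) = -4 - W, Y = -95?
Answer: 665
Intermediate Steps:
Y - 95*M(4) = -95 - 95*(-4 - 1*4) = -95 - 95*(-4 - 4) = -95 - 95*(-8) = -95 + 760 = 665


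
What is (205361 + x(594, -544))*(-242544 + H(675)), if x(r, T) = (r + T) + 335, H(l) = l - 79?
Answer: -49779833208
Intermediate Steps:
H(l) = -79 + l
x(r, T) = 335 + T + r (x(r, T) = (T + r) + 335 = 335 + T + r)
(205361 + x(594, -544))*(-242544 + H(675)) = (205361 + (335 - 544 + 594))*(-242544 + (-79 + 675)) = (205361 + 385)*(-242544 + 596) = 205746*(-241948) = -49779833208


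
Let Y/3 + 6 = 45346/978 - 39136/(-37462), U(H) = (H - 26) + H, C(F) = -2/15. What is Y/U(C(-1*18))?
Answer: -5689499415/1202942282 ≈ -4.7297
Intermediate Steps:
C(F) = -2/15 (C(F) = -2*1/15 = -2/15)
U(H) = -26 + 2*H (U(H) = (-26 + H) + H = -26 + 2*H)
Y = 379299961/3053153 (Y = -18 + 3*(45346/978 - 39136/(-37462)) = -18 + 3*(45346*(1/978) - 39136*(-1/37462)) = -18 + 3*(22673/489 + 19568/18731) = -18 + 3*(434256715/9159459) = -18 + 434256715/3053153 = 379299961/3053153 ≈ 124.23)
Y/U(C(-1*18)) = 379299961/(3053153*(-26 + 2*(-2/15))) = 379299961/(3053153*(-26 - 4/15)) = 379299961/(3053153*(-394/15)) = (379299961/3053153)*(-15/394) = -5689499415/1202942282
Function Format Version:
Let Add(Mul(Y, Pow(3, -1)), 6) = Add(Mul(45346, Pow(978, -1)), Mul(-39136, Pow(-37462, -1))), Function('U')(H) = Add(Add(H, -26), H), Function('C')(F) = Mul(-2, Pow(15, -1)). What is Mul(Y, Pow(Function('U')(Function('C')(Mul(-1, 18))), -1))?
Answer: Rational(-5689499415, 1202942282) ≈ -4.7297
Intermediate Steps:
Function('C')(F) = Rational(-2, 15) (Function('C')(F) = Mul(-2, Rational(1, 15)) = Rational(-2, 15))
Function('U')(H) = Add(-26, Mul(2, H)) (Function('U')(H) = Add(Add(-26, H), H) = Add(-26, Mul(2, H)))
Y = Rational(379299961, 3053153) (Y = Add(-18, Mul(3, Add(Mul(45346, Pow(978, -1)), Mul(-39136, Pow(-37462, -1))))) = Add(-18, Mul(3, Add(Mul(45346, Rational(1, 978)), Mul(-39136, Rational(-1, 37462))))) = Add(-18, Mul(3, Add(Rational(22673, 489), Rational(19568, 18731)))) = Add(-18, Mul(3, Rational(434256715, 9159459))) = Add(-18, Rational(434256715, 3053153)) = Rational(379299961, 3053153) ≈ 124.23)
Mul(Y, Pow(Function('U')(Function('C')(Mul(-1, 18))), -1)) = Mul(Rational(379299961, 3053153), Pow(Add(-26, Mul(2, Rational(-2, 15))), -1)) = Mul(Rational(379299961, 3053153), Pow(Add(-26, Rational(-4, 15)), -1)) = Mul(Rational(379299961, 3053153), Pow(Rational(-394, 15), -1)) = Mul(Rational(379299961, 3053153), Rational(-15, 394)) = Rational(-5689499415, 1202942282)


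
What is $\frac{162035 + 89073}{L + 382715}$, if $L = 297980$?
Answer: $\frac{251108}{680695} \approx 0.3689$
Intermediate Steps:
$\frac{162035 + 89073}{L + 382715} = \frac{162035 + 89073}{297980 + 382715} = \frac{251108}{680695}$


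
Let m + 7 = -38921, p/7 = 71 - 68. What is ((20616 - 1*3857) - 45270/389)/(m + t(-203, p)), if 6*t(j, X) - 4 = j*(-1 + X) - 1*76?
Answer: -19421943/46232650 ≈ -0.42009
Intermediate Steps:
p = 21 (p = 7*(71 - 68) = 7*3 = 21)
m = -38928 (m = -7 - 38921 = -38928)
t(j, X) = -12 + j*(-1 + X)/6 (t(j, X) = ⅔ + (j*(-1 + X) - 1*76)/6 = ⅔ + (j*(-1 + X) - 76)/6 = ⅔ + (-76 + j*(-1 + X))/6 = ⅔ + (-38/3 + j*(-1 + X)/6) = -12 + j*(-1 + X)/6)
((20616 - 1*3857) - 45270/389)/(m + t(-203, p)) = ((20616 - 1*3857) - 45270/389)/(-38928 + (-12 - ⅙*(-203) + (⅙)*21*(-203))) = ((20616 - 3857) - 45270*1/389)/(-38928 + (-12 + 203/6 - 1421/2)) = (16759 - 45270/389)/(-38928 - 2066/3) = 6473981/(389*(-118850/3)) = (6473981/389)*(-3/118850) = -19421943/46232650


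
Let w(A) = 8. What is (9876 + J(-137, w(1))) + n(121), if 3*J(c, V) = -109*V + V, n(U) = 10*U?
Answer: 10798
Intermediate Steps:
J(c, V) = -36*V (J(c, V) = (-109*V + V)/3 = (-108*V)/3 = -36*V)
(9876 + J(-137, w(1))) + n(121) = (9876 - 36*8) + 10*121 = (9876 - 288) + 1210 = 9588 + 1210 = 10798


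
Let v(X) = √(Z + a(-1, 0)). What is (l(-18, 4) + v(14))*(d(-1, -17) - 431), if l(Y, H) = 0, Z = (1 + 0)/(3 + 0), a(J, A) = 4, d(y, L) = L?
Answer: -448*√39/3 ≈ -932.59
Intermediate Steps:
Z = ⅓ (Z = 1/3 = 1*(⅓) = ⅓ ≈ 0.33333)
v(X) = √39/3 (v(X) = √(⅓ + 4) = √(13/3) = √39/3)
(l(-18, 4) + v(14))*(d(-1, -17) - 431) = (0 + √39/3)*(-17 - 431) = (√39/3)*(-448) = -448*√39/3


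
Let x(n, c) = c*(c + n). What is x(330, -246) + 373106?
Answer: 352442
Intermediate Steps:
x(330, -246) + 373106 = -246*(-246 + 330) + 373106 = -246*84 + 373106 = -20664 + 373106 = 352442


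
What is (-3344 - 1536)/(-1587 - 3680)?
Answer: 4880/5267 ≈ 0.92652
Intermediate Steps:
(-3344 - 1536)/(-1587 - 3680) = -4880/(-5267) = -4880*(-1/5267) = 4880/5267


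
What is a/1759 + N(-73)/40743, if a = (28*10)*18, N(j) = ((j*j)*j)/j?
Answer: 214718431/71666937 ≈ 2.9961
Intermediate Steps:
N(j) = j² (N(j) = (j²*j)/j = j³/j = j²)
a = 5040 (a = 280*18 = 5040)
a/1759 + N(-73)/40743 = 5040/1759 + (-73)²/40743 = 5040*(1/1759) + 5329*(1/40743) = 5040/1759 + 5329/40743 = 214718431/71666937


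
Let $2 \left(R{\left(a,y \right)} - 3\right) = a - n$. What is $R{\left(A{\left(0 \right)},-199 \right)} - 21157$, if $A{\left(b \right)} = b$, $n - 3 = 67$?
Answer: $-21189$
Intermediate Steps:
$n = 70$ ($n = 3 + 67 = 70$)
$R{\left(a,y \right)} = -32 + \frac{a}{2}$ ($R{\left(a,y \right)} = 3 + \frac{a - 70}{2} = 3 + \frac{-70 + a}{2} = 3 + \left(-35 + \frac{a}{2}\right) = -32 + \frac{a}{2}$)
$R{\left(A{\left(0 \right)},-199 \right)} - 21157 = \left(-32 + \frac{1}{2} \cdot 0\right) - 21157 = \left(-32 + 0\right) - 21157 = -32 - 21157 = -21189$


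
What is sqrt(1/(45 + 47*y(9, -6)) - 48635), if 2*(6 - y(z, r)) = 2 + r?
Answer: I*sqrt(8620115614)/421 ≈ 220.53*I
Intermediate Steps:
y(z, r) = 5 - r/2 (y(z, r) = 6 - (2 + r)/2 = 6 + (-1 - r/2) = 5 - r/2)
sqrt(1/(45 + 47*y(9, -6)) - 48635) = sqrt(1/(45 + 47*(5 - 1/2*(-6))) - 48635) = sqrt(1/(45 + 47*(5 + 3)) - 48635) = sqrt(1/(45 + 47*8) - 48635) = sqrt(1/(45 + 376) - 48635) = sqrt(1/421 - 48635) = sqrt(-20475334/421) = I*sqrt(8620115614)/421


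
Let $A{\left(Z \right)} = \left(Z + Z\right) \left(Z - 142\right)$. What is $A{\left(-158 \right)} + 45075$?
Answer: $139875$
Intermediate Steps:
$A{\left(Z \right)} = 2 Z \left(-142 + Z\right)$
$A{\left(-158 \right)} + 45075 = 2 \left(-158\right) \left(-142 - 158\right) + 45075 = 2 \left(-158\right) \left(-300\right) + 45075 = 94800 + 45075 = 139875$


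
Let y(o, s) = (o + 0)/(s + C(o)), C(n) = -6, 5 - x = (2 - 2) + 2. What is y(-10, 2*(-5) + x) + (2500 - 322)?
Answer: 28324/13 ≈ 2178.8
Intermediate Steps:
x = 3 (x = 5 - ((2 - 2) + 2) = 5 - (0 + 2) = 5 - 1*2 = 5 - 2 = 3)
y(o, s) = o/(-6 + s) (y(o, s) = (o + 0)/(s - 6) = o/(-6 + s))
y(-10, 2*(-5) + x) + (2500 - 322) = -10/(-6 + (2*(-5) + 3)) + (2500 - 322) = -10/(-6 + (-10 + 3)) + 2178 = -10/(-6 - 7) + 2178 = -10/(-13) + 2178 = -10*(-1/13) + 2178 = 10/13 + 2178 = 28324/13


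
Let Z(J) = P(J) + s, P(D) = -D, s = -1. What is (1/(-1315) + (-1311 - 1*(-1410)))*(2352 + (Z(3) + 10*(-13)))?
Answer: 288748112/1315 ≈ 2.1958e+5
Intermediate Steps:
Z(J) = -1 - J (Z(J) = -J - 1 = -1 - J)
(1/(-1315) + (-1311 - 1*(-1410)))*(2352 + (Z(3) + 10*(-13))) = (1/(-1315) + (-1311 - 1*(-1410)))*(2352 + ((-1 - 1*3) + 10*(-13))) = (-1/1315 + (-1311 + 1410))*(2352 + ((-1 - 3) - 130)) = (-1/1315 + 99)*(2352 + (-4 - 130)) = 130184*(2352 - 134)/1315 = (130184/1315)*2218 = 288748112/1315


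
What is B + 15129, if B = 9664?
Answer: 24793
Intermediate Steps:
B + 15129 = 9664 + 15129 = 24793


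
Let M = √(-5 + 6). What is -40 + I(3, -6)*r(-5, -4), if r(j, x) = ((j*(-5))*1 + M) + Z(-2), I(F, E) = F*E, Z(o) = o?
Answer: -472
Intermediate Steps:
M = 1 (M = √1 = 1)
I(F, E) = E*F
r(j, x) = -1 - 5*j (r(j, x) = ((j*(-5))*1 + 1) - 2 = (-5*j*1 + 1) - 2 = (-5*j + 1) - 2 = (1 - 5*j) - 2 = -1 - 5*j)
-40 + I(3, -6)*r(-5, -4) = -40 + (-6*3)*(-1 - 5*(-5)) = -40 - 18*(-1 + 25) = -40 - 18*24 = -40 - 432 = -472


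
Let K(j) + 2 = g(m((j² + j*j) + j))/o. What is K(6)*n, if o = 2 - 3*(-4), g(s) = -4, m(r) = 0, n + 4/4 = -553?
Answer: 8864/7 ≈ 1266.3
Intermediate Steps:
n = -554 (n = -1 - 553 = -554)
o = 14 (o = 2 + 12 = 14)
K(j) = -16/7 (K(j) = -2 - 4/14 = -2 - 4*1/14 = -2 - 2/7 = -16/7)
K(6)*n = -16/7*(-554) = 8864/7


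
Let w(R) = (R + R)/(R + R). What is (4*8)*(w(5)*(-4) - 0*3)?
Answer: -128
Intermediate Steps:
w(R) = 1 (w(R) = (2*R)/((2*R)) = (2*R)*(1/(2*R)) = 1)
(4*8)*(w(5)*(-4) - 0*3) = (4*8)*(1*(-4) - 0*3) = 32*(-4 - 5*0) = 32*(-4 + 0) = 32*(-4) = -128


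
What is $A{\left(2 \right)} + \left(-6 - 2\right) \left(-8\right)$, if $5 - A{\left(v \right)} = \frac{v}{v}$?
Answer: $68$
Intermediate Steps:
$A{\left(v \right)} = 4$ ($A{\left(v \right)} = 5 - \frac{v}{v} = 5 - 1 = 4$)
$A{\left(2 \right)} + \left(-6 - 2\right) \left(-8\right) = 4 + \left(-6 - 2\right) \left(-8\right) = 4 - -64 = 4 + 64 = 68$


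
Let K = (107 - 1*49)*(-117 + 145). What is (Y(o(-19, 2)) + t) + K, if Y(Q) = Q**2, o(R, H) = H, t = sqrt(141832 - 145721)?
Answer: 1628 + I*sqrt(3889) ≈ 1628.0 + 62.362*I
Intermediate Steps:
t = I*sqrt(3889) (t = sqrt(-3889) = I*sqrt(3889) ≈ 62.362*I)
K = 1624 (K = (107 - 49)*28 = 58*28 = 1624)
(Y(o(-19, 2)) + t) + K = (2**2 + I*sqrt(3889)) + 1624 = (4 + I*sqrt(3889)) + 1624 = 1628 + I*sqrt(3889)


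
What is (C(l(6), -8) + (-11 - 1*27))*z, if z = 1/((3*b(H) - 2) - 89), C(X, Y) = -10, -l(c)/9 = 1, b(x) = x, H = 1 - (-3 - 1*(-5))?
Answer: 24/47 ≈ 0.51064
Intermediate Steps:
H = -1 (H = 1 - (-3 + 5) = 1 - 1*2 = 1 - 2 = -1)
l(c) = -9 (l(c) = -9*1 = -9)
z = -1/94 (z = 1/((3*(-1) - 2) - 89) = 1/((-3 - 2) - 89) = 1/(-5 - 89) = 1/(-94) = -1/94 ≈ -0.010638)
(C(l(6), -8) + (-11 - 1*27))*z = (-10 + (-11 - 1*27))*(-1/94) = (-10 + (-11 - 27))*(-1/94) = (-10 - 38)*(-1/94) = -48*(-1/94) = 24/47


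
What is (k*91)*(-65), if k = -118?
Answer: 697970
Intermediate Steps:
(k*91)*(-65) = -118*91*(-65) = -10738*(-65) = 697970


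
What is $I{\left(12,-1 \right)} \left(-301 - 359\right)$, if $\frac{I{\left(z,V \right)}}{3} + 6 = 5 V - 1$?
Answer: $23760$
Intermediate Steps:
$I{\left(z,V \right)} = -21 + 15 V$ ($I{\left(z,V \right)} = -18 + 3 \left(5 V - 1\right) = -18 + 3 \left(-1 + 5 V\right) = -18 + \left(-3 + 15 V\right) = -21 + 15 V$)
$I{\left(12,-1 \right)} \left(-301 - 359\right) = \left(-21 + 15 \left(-1\right)\right) \left(-301 - 359\right) = \left(-21 - 15\right) \left(-660\right) = \left(-36\right) \left(-660\right) = 23760$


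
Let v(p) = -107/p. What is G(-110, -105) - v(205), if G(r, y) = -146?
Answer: -29823/205 ≈ -145.48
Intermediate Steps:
G(-110, -105) - v(205) = -146 - (-107)/205 = -146 - 1*(-107/205) = -146 + 107/205 = -29823/205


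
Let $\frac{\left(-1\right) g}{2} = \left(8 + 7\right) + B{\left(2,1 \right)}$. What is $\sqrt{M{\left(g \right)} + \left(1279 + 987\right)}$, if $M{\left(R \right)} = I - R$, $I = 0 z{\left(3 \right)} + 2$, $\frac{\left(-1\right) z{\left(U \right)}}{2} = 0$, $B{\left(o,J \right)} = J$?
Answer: $10 \sqrt{23} \approx 47.958$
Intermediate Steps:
$z{\left(U \right)} = 0$ ($z{\left(U \right)} = \left(-2\right) 0 = 0$)
$g = -32$ ($g = - 2 \left(\left(8 + 7\right) + 1\right) = - 2 \left(15 + 1\right) = \left(-2\right) 16 = -32$)
$I = 2$ ($I = 0 \cdot 0 + 2 = 0 + 2 = 2$)
$M{\left(R \right)} = 2 - R$
$\sqrt{M{\left(g \right)} + \left(1279 + 987\right)} = \sqrt{\left(2 - -32\right) + \left(1279 + 987\right)} = \sqrt{\left(2 + 32\right) + 2266} = \sqrt{34 + 2266} = \sqrt{2300} = 10 \sqrt{23}$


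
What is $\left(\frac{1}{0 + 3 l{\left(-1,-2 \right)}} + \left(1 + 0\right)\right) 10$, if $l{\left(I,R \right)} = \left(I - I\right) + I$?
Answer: $\frac{20}{3} \approx 6.6667$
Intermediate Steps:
$l{\left(I,R \right)} = I$ ($l{\left(I,R \right)} = 0 + I = I$)
$\left(\frac{1}{0 + 3 l{\left(-1,-2 \right)}} + \left(1 + 0\right)\right) 10 = \left(\frac{1}{0 + 3 \left(-1\right)} + \left(1 + 0\right)\right) 10 = \left(\frac{1}{0 - 3} + 1\right) 10 = \left(\frac{1}{-3} + 1\right) 10 = \left(- \frac{1}{3} + 1\right) 10 = \frac{2}{3} \cdot 10 = \frac{20}{3}$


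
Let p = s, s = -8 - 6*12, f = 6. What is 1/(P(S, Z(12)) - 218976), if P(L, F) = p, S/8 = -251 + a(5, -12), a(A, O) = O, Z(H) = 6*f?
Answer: -1/219056 ≈ -4.5650e-6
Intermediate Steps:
Z(H) = 36 (Z(H) = 6*6 = 36)
S = -2104 (S = 8*(-251 - 12) = 8*(-263) = -2104)
s = -80 (s = -8 - 72 = -80)
p = -80
P(L, F) = -80
1/(P(S, Z(12)) - 218976) = 1/(-80 - 218976) = 1/(-219056) = -1/219056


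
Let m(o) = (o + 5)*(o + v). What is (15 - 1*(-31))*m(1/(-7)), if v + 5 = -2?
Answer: -78200/49 ≈ -1595.9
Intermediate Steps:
v = -7 (v = -5 - 2 = -7)
m(o) = (-7 + o)*(5 + o) (m(o) = (o + 5)*(o - 7) = (5 + o)*(-7 + o) = (-7 + o)*(5 + o))
(15 - 1*(-31))*m(1/(-7)) = (15 - 1*(-31))*(-35 + (1/(-7))**2 - 2/(-7)) = (15 + 31)*(-35 + (-1/7)**2 - 2*(-1/7)) = 46*(-35 + 1/49 + 2/7) = 46*(-1700/49) = -78200/49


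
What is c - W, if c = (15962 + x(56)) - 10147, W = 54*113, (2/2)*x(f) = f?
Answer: -231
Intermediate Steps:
x(f) = f
W = 6102
c = 5871 (c = (15962 + 56) - 10147 = 16018 - 10147 = 5871)
c - W = 5871 - 1*6102 = 5871 - 6102 = -231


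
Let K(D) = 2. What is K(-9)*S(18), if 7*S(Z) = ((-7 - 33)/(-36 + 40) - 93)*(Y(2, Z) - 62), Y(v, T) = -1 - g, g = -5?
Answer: 11948/7 ≈ 1706.9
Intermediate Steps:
Y(v, T) = 4 (Y(v, T) = -1 - 1*(-5) = -1 + 5 = 4)
S(Z) = 5974/7 (S(Z) = (((-7 - 33)/(-36 + 40) - 93)*(4 - 62))/7 = ((-40/4 - 93)*(-58))/7 = ((-40*¼ - 93)*(-58))/7 = ((-10 - 93)*(-58))/7 = (-103*(-58))/7 = (⅐)*5974 = 5974/7)
K(-9)*S(18) = 2*(5974/7) = 11948/7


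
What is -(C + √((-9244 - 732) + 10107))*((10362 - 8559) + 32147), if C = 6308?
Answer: -214156600 - 33950*√131 ≈ -2.1455e+8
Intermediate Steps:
-(C + √((-9244 - 732) + 10107))*((10362 - 8559) + 32147) = -(6308 + √((-9244 - 732) + 10107))*((10362 - 8559) + 32147) = -(6308 + √(-9976 + 10107))*(1803 + 32147) = -(6308 + √131)*33950 = -(214156600 + 33950*√131) = -214156600 - 33950*√131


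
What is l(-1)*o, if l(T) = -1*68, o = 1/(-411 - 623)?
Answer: 34/517 ≈ 0.065764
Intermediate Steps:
o = -1/1034 (o = 1/(-1034) = -1/1034 ≈ -0.00096712)
l(T) = -68
l(-1)*o = -68*(-1/1034) = 34/517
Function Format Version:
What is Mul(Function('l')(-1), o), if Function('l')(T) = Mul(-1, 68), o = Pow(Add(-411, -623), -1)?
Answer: Rational(34, 517) ≈ 0.065764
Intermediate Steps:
o = Rational(-1, 1034) (o = Pow(-1034, -1) = Rational(-1, 1034) ≈ -0.00096712)
Function('l')(T) = -68
Mul(Function('l')(-1), o) = Mul(-68, Rational(-1, 1034)) = Rational(34, 517)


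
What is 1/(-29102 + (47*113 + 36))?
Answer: -1/23755 ≈ -4.2096e-5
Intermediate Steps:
1/(-29102 + (47*113 + 36)) = 1/(-29102 + (5311 + 36)) = 1/(-29102 + 5347) = 1/(-23755) = -1/23755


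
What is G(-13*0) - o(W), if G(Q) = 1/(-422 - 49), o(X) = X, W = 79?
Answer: -37210/471 ≈ -79.002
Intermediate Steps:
G(Q) = -1/471 (G(Q) = 1/(-471) = -1/471)
G(-13*0) - o(W) = -1/471 - 1*79 = -1/471 - 79 = -37210/471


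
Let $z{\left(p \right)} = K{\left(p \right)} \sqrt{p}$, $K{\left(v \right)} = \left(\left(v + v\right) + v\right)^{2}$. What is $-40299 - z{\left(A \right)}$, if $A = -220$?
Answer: $-40299 - 871200 i \sqrt{55} \approx -40299.0 - 6.461 \cdot 10^{6} i$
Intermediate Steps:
$K{\left(v \right)} = 9 v^{2}$ ($K{\left(v \right)} = \left(2 v + v\right)^{2} = \left(3 v\right)^{2} = 9 v^{2}$)
$z{\left(p \right)} = 9 p^{\frac{5}{2}}$ ($z{\left(p \right)} = 9 p^{2} \sqrt{p} = 9 p^{\frac{5}{2}}$)
$-40299 - z{\left(A \right)} = -40299 - 9 \left(-220\right)^{\frac{5}{2}} = -40299 - 9 \cdot 96800 i \sqrt{55} = -40299 - 871200 i \sqrt{55}$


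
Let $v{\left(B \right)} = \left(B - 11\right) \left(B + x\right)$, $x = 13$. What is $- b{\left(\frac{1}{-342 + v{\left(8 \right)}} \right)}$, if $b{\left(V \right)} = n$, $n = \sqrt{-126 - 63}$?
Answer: $- 3 i \sqrt{21} \approx - 13.748 i$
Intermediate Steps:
$v{\left(B \right)} = \left(-11 + B\right) \left(13 + B\right)$ ($v{\left(B \right)} = \left(B - 11\right) \left(B + 13\right) = \left(-11 + B\right) \left(13 + B\right)$)
$n = 3 i \sqrt{21}$ ($n = \sqrt{-189} = 3 i \sqrt{21} \approx 13.748 i$)
$b{\left(V \right)} = 3 i \sqrt{21}$
$- b{\left(\frac{1}{-342 + v{\left(8 \right)}} \right)} = - 3 i \sqrt{21}$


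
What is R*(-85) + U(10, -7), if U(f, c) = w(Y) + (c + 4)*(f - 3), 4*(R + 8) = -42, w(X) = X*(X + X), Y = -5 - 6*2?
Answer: 4259/2 ≈ 2129.5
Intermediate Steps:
Y = -17 (Y = -5 - 1*12 = -5 - 12 = -17)
w(X) = 2*X² (w(X) = X*(2*X) = 2*X²)
R = -37/2 (R = -8 + (¼)*(-42) = -8 - 21/2 = -37/2 ≈ -18.500)
U(f, c) = 578 + (-3 + f)*(4 + c) (U(f, c) = 2*(-17)² + (c + 4)*(f - 3) = 2*289 + (4 + c)*(-3 + f) = 578 + (-3 + f)*(4 + c))
R*(-85) + U(10, -7) = -37/2*(-85) + (566 - 3*(-7) + 4*10 - 7*10) = 3145/2 + (566 + 21 + 40 - 70) = 3145/2 + 557 = 4259/2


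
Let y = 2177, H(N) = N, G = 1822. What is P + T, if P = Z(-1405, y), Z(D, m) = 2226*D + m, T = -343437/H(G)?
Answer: -5694736603/1822 ≈ -3.1255e+6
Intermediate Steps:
T = -343437/1822 ≈ -188.49
Z(D, m) = m + 2226*D
P = -3125353 (P = 2177 + 2226*(-1405) = 2177 - 3127530 = -3125353)
P + T = -3125353 - 343437/1822 = -5694736603/1822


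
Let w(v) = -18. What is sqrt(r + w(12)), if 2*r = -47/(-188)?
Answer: I*sqrt(286)/4 ≈ 4.2279*I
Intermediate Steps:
r = 1/8 (r = (-47/(-188))/2 = (-47*(-1/188))/2 = (1/2)*(1/4) = 1/8 ≈ 0.12500)
sqrt(r + w(12)) = sqrt(1/8 - 18) = sqrt(-143/8) = I*sqrt(286)/4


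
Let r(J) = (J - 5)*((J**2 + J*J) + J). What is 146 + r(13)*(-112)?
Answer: -314350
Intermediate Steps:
r(J) = (-5 + J)*(J + 2*J**2) (r(J) = (-5 + J)*((J**2 + J**2) + J) = (-5 + J)*(2*J**2 + J) = (-5 + J)*(J + 2*J**2))
146 + r(13)*(-112) = 146 + (13*(-5 - 9*13 + 2*13**2))*(-112) = 146 + (13*(-5 - 117 + 2*169))*(-112) = 146 + (13*(-5 - 117 + 338))*(-112) = 146 + (13*216)*(-112) = 146 + 2808*(-112) = 146 - 314496 = -314350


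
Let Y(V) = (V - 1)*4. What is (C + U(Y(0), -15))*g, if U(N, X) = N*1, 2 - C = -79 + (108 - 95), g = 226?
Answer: 14464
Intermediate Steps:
C = 68 (C = 2 - (-79 + (108 - 95)) = 2 - (-79 + 13) = 2 - 1*(-66) = 2 + 66 = 68)
Y(V) = -4 + 4*V (Y(V) = (-1 + V)*4 = -4 + 4*V)
U(N, X) = N
(C + U(Y(0), -15))*g = (68 + (-4 + 4*0))*226 = (68 + (-4 + 0))*226 = (68 - 4)*226 = 64*226 = 14464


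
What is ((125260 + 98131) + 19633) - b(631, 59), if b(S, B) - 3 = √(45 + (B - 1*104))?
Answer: 243021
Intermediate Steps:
b(S, B) = 3 + √(-59 + B) (b(S, B) = 3 + √(45 + (B - 1*104)) = 3 + √(45 + (B - 104)) = 3 + √(45 + (-104 + B)) = 3 + √(-59 + B))
((125260 + 98131) + 19633) - b(631, 59) = ((125260 + 98131) + 19633) - (3 + √(-59 + 59)) = (223391 + 19633) - (3 + √0) = 243024 - (3 + 0) = 243024 - 1*3 = 243024 - 3 = 243021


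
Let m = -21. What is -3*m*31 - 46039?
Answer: -44086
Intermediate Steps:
-3*m*31 - 46039 = -3*(-21)*31 - 46039 = 63*31 - 46039 = 1953 - 46039 = -44086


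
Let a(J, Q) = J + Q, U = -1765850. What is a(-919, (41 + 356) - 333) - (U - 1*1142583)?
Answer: 2907578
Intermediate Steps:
a(-919, (41 + 356) - 333) - (U - 1*1142583) = (-919 + ((41 + 356) - 333)) - (-1765850 - 1*1142583) = (-919 + (397 - 333)) - (-1765850 - 1142583) = (-919 + 64) - 1*(-2908433) = -855 + 2908433 = 2907578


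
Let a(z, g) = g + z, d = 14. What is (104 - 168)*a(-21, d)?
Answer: 448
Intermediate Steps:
(104 - 168)*a(-21, d) = (104 - 168)*(14 - 21) = -64*(-7) = 448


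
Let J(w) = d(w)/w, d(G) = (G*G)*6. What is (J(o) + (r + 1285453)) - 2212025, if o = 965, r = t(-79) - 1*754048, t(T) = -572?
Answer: -1675402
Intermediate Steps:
d(G) = 6*G² (d(G) = G²*6 = 6*G²)
r = -754620 (r = -572 - 1*754048 = -572 - 754048 = -754620)
J(w) = 6*w (J(w) = (6*w²)/w = 6*w)
(J(o) + (r + 1285453)) - 2212025 = (6*965 + (-754620 + 1285453)) - 2212025 = (5790 + 530833) - 2212025 = 536623 - 2212025 = -1675402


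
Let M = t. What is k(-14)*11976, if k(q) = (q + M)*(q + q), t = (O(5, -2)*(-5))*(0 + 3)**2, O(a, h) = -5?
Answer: -70754208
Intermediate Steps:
t = 225 (t = (-5*(-5))*(0 + 3)**2 = 25*3**2 = 25*9 = 225)
M = 225
k(q) = 2*q*(225 + q) (k(q) = (q + 225)*(q + q) = (225 + q)*(2*q) = 2*q*(225 + q))
k(-14)*11976 = (2*(-14)*(225 - 14))*11976 = (2*(-14)*211)*11976 = -5908*11976 = -70754208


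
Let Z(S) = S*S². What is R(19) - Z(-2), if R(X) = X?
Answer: 27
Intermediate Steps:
Z(S) = S³
R(19) - Z(-2) = 19 - 1*(-2)³ = 19 - 1*(-8) = 19 + 8 = 27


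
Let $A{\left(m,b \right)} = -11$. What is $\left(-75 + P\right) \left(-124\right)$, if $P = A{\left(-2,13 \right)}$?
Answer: $10664$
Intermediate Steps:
$P = -11$
$\left(-75 + P\right) \left(-124\right) = \left(-75 - 11\right) \left(-124\right) = \left(-86\right) \left(-124\right) = 10664$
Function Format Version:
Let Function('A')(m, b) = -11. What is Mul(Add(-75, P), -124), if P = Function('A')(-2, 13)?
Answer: 10664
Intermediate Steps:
P = -11
Mul(Add(-75, P), -124) = Mul(Add(-75, -11), -124) = Mul(-86, -124) = 10664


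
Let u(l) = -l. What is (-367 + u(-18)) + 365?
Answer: 16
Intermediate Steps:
(-367 + u(-18)) + 365 = (-367 - 1*(-18)) + 365 = (-367 + 18) + 365 = -349 + 365 = 16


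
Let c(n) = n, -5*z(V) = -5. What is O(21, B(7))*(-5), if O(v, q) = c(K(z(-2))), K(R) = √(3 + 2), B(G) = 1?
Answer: -5*√5 ≈ -11.180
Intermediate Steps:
z(V) = 1 (z(V) = -⅕*(-5) = 1)
K(R) = √5
O(v, q) = √5
O(21, B(7))*(-5) = √5*(-5) = -5*√5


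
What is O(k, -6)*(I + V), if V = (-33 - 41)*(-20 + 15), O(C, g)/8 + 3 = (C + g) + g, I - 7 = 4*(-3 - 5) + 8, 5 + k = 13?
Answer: -19768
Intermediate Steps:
k = 8 (k = -5 + 13 = 8)
I = -17 (I = 7 + (4*(-3 - 5) + 8) = 7 + (4*(-8) + 8) = 7 + (-32 + 8) = 7 - 24 = -17)
O(C, g) = -24 + 8*C + 16*g (O(C, g) = -24 + 8*((C + g) + g) = -24 + 8*(C + 2*g) = -24 + (8*C + 16*g) = -24 + 8*C + 16*g)
V = 370 (V = -74*(-5) = 370)
O(k, -6)*(I + V) = (-24 + 8*8 + 16*(-6))*(-17 + 370) = (-24 + 64 - 96)*353 = -56*353 = -19768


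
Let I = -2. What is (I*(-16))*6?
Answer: 192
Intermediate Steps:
(I*(-16))*6 = -2*(-16)*6 = 32*6 = 192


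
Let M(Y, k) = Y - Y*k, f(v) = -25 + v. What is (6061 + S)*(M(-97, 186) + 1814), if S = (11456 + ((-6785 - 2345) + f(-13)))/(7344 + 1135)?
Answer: 1015484304813/8479 ≈ 1.1976e+8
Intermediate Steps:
M(Y, k) = Y - Y*k
S = 2288/8479 (S = (11456 + ((-6785 - 2345) + (-25 - 13)))/(7344 + 1135) = (11456 + (-9130 - 38))/8479 = (11456 - 9168)*(1/8479) = 2288*(1/8479) = 2288/8479 ≈ 0.26984)
(6061 + S)*(M(-97, 186) + 1814) = (6061 + 2288/8479)*(-97*(1 - 1*186) + 1814) = 51393507*(-97*(1 - 186) + 1814)/8479 = 51393507*(-97*(-185) + 1814)/8479 = 51393507*(17945 + 1814)/8479 = (51393507/8479)*19759 = 1015484304813/8479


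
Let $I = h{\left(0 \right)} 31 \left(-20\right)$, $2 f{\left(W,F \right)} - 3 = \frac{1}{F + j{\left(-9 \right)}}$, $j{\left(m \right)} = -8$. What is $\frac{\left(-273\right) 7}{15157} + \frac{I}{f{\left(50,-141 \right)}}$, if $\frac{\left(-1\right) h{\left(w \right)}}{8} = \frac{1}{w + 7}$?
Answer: $\frac{11198646209}{23660077} \approx 473.31$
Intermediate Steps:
$h{\left(w \right)} = - \frac{8}{7 + w}$ ($h{\left(w \right)} = - \frac{8}{w + 7} = - \frac{8}{7 + w}$)
$f{\left(W,F \right)} = \frac{3}{2} + \frac{1}{2 \left(-8 + F\right)}$ ($f{\left(W,F \right)} = \frac{3}{2} + \frac{1}{2 \left(F - 8\right)} = \frac{3}{2} + \frac{1}{2 \left(-8 + F\right)}$)
$I = \frac{4960}{7}$ ($I = - \frac{8}{7 + 0} \cdot 31 \left(-20\right) = - \frac{8}{7} \cdot 31 \left(-20\right) = \left(-8\right) \frac{1}{7} \cdot 31 \left(-20\right) = \left(- \frac{8}{7}\right) 31 \left(-20\right) = \left(- \frac{248}{7}\right) \left(-20\right) = \frac{4960}{7} \approx 708.57$)
$\frac{\left(-273\right) 7}{15157} + \frac{I}{f{\left(50,-141 \right)}} = \frac{\left(-273\right) 7}{15157} + \frac{4960}{7 \frac{-23 + 3 \left(-141\right)}{2 \left(-8 - 141\right)}} = \left(-1911\right) \frac{1}{15157} + \frac{4960}{7 \frac{-23 - 423}{2 \left(-149\right)}} = - \frac{1911}{15157} + \frac{4960}{7 \cdot \frac{1}{2} \left(- \frac{1}{149}\right) \left(-446\right)} = - \frac{1911}{15157} + \frac{4960}{7 \cdot \frac{223}{149}} = - \frac{1911}{15157} + \frac{4960}{7} \cdot \frac{149}{223} = - \frac{1911}{15157} + \frac{739040}{1561} = \frac{11198646209}{23660077}$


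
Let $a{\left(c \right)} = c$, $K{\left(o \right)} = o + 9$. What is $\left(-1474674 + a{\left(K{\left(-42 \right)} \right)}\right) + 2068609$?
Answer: $593902$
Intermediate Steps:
$K{\left(o \right)} = 9 + o$
$\left(-1474674 + a{\left(K{\left(-42 \right)} \right)}\right) + 2068609 = \left(-1474674 + \left(9 - 42\right)\right) + 2068609 = \left(-1474674 - 33\right) + 2068609 = -1474707 + 2068609 = 593902$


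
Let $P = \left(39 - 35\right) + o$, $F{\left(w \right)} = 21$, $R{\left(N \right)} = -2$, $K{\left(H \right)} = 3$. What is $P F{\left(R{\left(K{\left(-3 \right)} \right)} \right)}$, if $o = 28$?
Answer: $672$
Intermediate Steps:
$P = 32$ ($P = \left(39 - 35\right) + 28 = 4 + 28 = 32$)
$P F{\left(R{\left(K{\left(-3 \right)} \right)} \right)} = 32 \cdot 21 = 672$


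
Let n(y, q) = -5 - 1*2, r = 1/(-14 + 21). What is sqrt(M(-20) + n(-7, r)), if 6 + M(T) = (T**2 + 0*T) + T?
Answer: sqrt(367) ≈ 19.157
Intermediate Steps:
r = 1/7 ≈ 0.14286
M(T) = -6 + T + T**2 (M(T) = -6 + ((T**2 + 0*T) + T) = -6 + ((T**2 + 0) + T) = -6 + (T**2 + T) = -6 + (T + T**2) = -6 + T + T**2)
n(y, q) = -7 (n(y, q) = -5 - 2 = -7)
sqrt(M(-20) + n(-7, r)) = sqrt((-6 - 20 + (-20)**2) - 7) = sqrt((-6 - 20 + 400) - 7) = sqrt(374 - 7) = sqrt(367)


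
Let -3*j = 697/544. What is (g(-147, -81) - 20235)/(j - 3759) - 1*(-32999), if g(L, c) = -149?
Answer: 11911460959/360905 ≈ 33004.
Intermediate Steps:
j = -41/96 (j = -697/(3*544) = -⅓*41/32 = -41/96 ≈ -0.42708)
(g(-147, -81) - 20235)/(j - 3759) - 1*(-32999) = (-149 - 20235)/(-41/96 - 3759) - 1*(-32999) = -20384/(-360905/96) + 32999 = -20384*(-96/360905) + 32999 = 1956864/360905 + 32999 = 11911460959/360905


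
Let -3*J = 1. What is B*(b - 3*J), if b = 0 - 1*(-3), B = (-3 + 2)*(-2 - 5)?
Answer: 28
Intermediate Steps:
B = 7 (B = -1*(-7) = 7)
J = -⅓ (J = -⅓*1 = -⅓ ≈ -0.33333)
b = 3 (b = 0 + 3 = 3)
B*(b - 3*J) = 7*(3 - 3*(-⅓)) = 7*(3 + 1) = 7*4 = 28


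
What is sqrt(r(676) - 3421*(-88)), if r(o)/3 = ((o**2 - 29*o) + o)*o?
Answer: 2*sqrt(222165598) ≈ 29810.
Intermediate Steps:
r(o) = 3*o*(o**2 - 28*o) (r(o) = 3*(((o**2 - 29*o) + o)*o) = 3*((o**2 - 28*o)*o) = 3*(o*(o**2 - 28*o)) = 3*o*(o**2 - 28*o))
sqrt(r(676) - 3421*(-88)) = sqrt(3*676**2*(-28 + 676) - 3421*(-88)) = sqrt(3*456976*648 + 301048) = sqrt(888361344 + 301048) = sqrt(888662392) = 2*sqrt(222165598)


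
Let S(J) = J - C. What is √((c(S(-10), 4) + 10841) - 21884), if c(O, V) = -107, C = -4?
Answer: 5*I*√446 ≈ 105.59*I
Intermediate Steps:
S(J) = 4 + J (S(J) = J - 1*(-4) = J + 4 = 4 + J)
√((c(S(-10), 4) + 10841) - 21884) = √((-107 + 10841) - 21884) = √(10734 - 21884) = √(-11150) = 5*I*√446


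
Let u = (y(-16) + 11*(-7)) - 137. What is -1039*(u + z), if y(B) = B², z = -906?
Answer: 897696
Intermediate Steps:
u = 42 (u = ((-16)² + 11*(-7)) - 137 = (256 - 77) - 137 = 179 - 137 = 42)
-1039*(u + z) = -1039*(42 - 906) = -1039*(-864) = 897696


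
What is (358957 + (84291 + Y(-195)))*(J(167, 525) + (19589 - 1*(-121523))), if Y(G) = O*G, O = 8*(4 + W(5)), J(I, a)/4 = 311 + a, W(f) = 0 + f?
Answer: 62001670848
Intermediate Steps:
W(f) = f
J(I, a) = 1244 + 4*a (J(I, a) = 4*(311 + a) = 1244 + 4*a)
O = 72 (O = 8*(4 + 5) = 8*9 = 72)
Y(G) = 72*G
(358957 + (84291 + Y(-195)))*(J(167, 525) + (19589 - 1*(-121523))) = (358957 + (84291 + 72*(-195)))*((1244 + 4*525) + (19589 - 1*(-121523))) = (358957 + (84291 - 14040))*((1244 + 2100) + (19589 + 121523)) = (358957 + 70251)*(3344 + 141112) = 429208*144456 = 62001670848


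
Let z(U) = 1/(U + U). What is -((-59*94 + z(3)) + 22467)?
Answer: -101527/6 ≈ -16921.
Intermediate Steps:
z(U) = 1/(2*U)
-((-59*94 + z(3)) + 22467) = -((-59*94 + (½)/3) + 22467) = -((-5546 + (½)*(⅓)) + 22467) = -((-5546 + ⅙) + 22467) = -(-33275/6 + 22467) = -1*101527/6 = -101527/6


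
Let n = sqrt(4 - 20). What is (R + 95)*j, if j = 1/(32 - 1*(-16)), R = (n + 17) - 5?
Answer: 107/48 + I/12 ≈ 2.2292 + 0.083333*I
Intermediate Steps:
n = 4*I (n = sqrt(-16) = 4*I ≈ 4.0*I)
R = 12 + 4*I (R = (4*I + 17) - 5 = (17 + 4*I) - 5 = 12 + 4*I ≈ 12.0 + 4.0*I)
j = 1/48 (j = 1/(32 + 16) = 1/48 ≈ 0.020833)
(R + 95)*j = ((12 + 4*I) + 95)*(1/48) = (107 + 4*I)*(1/48) = 107/48 + I/12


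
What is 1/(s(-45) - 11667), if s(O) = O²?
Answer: -1/9642 ≈ -0.00010371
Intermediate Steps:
1/(s(-45) - 11667) = 1/((-45)² - 11667) = 1/(2025 - 11667) = 1/(-9642) = -1/9642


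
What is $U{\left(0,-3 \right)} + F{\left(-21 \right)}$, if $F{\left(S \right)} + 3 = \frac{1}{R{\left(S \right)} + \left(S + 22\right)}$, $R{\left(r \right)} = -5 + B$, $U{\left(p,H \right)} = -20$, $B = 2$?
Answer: $- \frac{47}{2} \approx -23.5$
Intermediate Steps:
$R{\left(r \right)} = -3$ ($R{\left(r \right)} = -5 + 2 = -3$)
$F{\left(S \right)} = -3 + \frac{1}{19 + S}$ ($F{\left(S \right)} = -3 + \frac{1}{-3 + \left(S + 22\right)} = -3 + \frac{1}{-3 + \left(22 + S\right)} = -3 + \frac{1}{19 + S}$)
$U{\left(0,-3 \right)} + F{\left(-21 \right)} = -20 + \frac{-56 - -63}{19 - 21} = -20 + \frac{-56 + 63}{-2} = -20 - \frac{7}{2} = - \frac{47}{2}$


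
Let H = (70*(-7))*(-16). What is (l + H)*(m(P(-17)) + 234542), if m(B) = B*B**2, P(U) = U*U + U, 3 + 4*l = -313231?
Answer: -1434611112015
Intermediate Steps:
l = -156617/2 (l = -3/4 + (1/4)*(-313231) = -3/4 - 313231/4 = -156617/2 ≈ -78309.)
P(U) = U + U**2 (P(U) = U**2 + U = U + U**2)
m(B) = B**3
H = 7840 (H = -490*(-16) = 7840)
(l + H)*(m(P(-17)) + 234542) = (-156617/2 + 7840)*((-17*(1 - 17))**3 + 234542) = -140937*((-17*(-16))**3 + 234542)/2 = -140937*(272**3 + 234542)/2 = -140937*(20123648 + 234542)/2 = -140937/2*20358190 = -1434611112015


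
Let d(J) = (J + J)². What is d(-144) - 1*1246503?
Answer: -1163559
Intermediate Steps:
d(J) = 4*J² (d(J) = (2*J)² = 4*J²)
d(-144) - 1*1246503 = 4*(-144)² - 1*1246503 = 4*20736 - 1246503 = 82944 - 1246503 = -1163559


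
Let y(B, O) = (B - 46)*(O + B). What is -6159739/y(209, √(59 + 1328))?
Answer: -67757129/362838 + 6159739*√1387/6893922 ≈ -153.47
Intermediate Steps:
y(B, O) = (-46 + B)*(B + O)
-6159739/y(209, √(59 + 1328)) = -6159739/(209² - 46*209 - 46*√(59 + 1328) + 209*√(59 + 1328)) = -6159739/(43681 - 9614 - 46*√1387 + 209*√1387) = -6159739/(34067 + 163*√1387)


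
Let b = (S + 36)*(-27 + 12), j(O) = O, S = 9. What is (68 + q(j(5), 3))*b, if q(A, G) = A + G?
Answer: -51300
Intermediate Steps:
b = -675 (b = (9 + 36)*(-27 + 12) = 45*(-15) = -675)
(68 + q(j(5), 3))*b = (68 + (5 + 3))*(-675) = (68 + 8)*(-675) = 76*(-675) = -51300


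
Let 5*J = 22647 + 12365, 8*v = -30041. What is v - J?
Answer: -430301/40 ≈ -10758.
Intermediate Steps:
v = -30041/8 (v = (1/8)*(-30041) = -30041/8 ≈ -3755.1)
J = 35012/5 (J = (22647 + 12365)/5 = (1/5)*35012 = 35012/5 ≈ 7002.4)
v - J = -30041/8 - 1*35012/5 = -30041/8 - 35012/5 = -430301/40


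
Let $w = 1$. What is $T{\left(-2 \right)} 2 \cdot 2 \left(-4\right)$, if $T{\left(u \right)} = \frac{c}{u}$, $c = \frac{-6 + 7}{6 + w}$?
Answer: $\frac{8}{7} \approx 1.1429$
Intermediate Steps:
$c = \frac{1}{7}$ ($c = \frac{-6 + 7}{6 + 1} = 1 \cdot \frac{1}{7} = \frac{1}{7} \approx 0.14286$)
$T{\left(u \right)} = \frac{1}{7 u}$
$T{\left(-2 \right)} 2 \cdot 2 \left(-4\right) = \frac{1}{7 \left(-2\right)} 2 \cdot 2 \left(-4\right) = \frac{1}{7} \left(- \frac{1}{2}\right) 4 \left(-4\right) = \left(- \frac{1}{14}\right) \left(-16\right) = \frac{8}{7}$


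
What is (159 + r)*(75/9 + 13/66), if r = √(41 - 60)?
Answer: 29839/22 + 563*I*√19/66 ≈ 1356.3 + 37.183*I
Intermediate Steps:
r = I*√19 (r = √(-19) = I*√19 ≈ 4.3589*I)
(159 + r)*(75/9 + 13/66) = (159 + I*√19)*(75/9 + 13/66) = (159 + I*√19)*(75*(⅑) + 13*(1/66)) = (159 + I*√19)*(25/3 + 13/66) = (159 + I*√19)*(563/66) = 29839/22 + 563*I*√19/66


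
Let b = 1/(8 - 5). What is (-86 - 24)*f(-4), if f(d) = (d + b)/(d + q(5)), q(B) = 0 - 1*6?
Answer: -121/3 ≈ -40.333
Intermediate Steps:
q(B) = -6 (q(B) = 0 - 6 = -6)
b = ⅓ (b = 1/3 = ⅓ ≈ 0.33333)
f(d) = (⅓ + d)/(-6 + d) (f(d) = (d + ⅓)/(d - 6) = (⅓ + d)/(-6 + d))
(-86 - 24)*f(-4) = (-86 - 24)*((⅓ - 4)/(-6 - 4)) = -110*(-11)/((-10)*3) = -(-11)*(-11)/3 = -110*11/30 = -121/3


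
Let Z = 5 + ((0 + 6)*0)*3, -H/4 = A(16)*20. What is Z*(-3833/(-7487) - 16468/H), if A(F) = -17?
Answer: -29520759/509116 ≈ -57.984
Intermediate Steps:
H = 1360 (H = -(-68)*20 = -4*(-340) = 1360)
Z = 5 (Z = 5 + (6*0)*3 = 5 + 0*3 = 5 + 0 = 5)
Z*(-3833/(-7487) - 16468/H) = 5*(-3833/(-7487) - 16468/1360) = 5*(-3833*(-1/7487) - 16468*1/1360) = 5*(3833/7487 - 4117/340) = 5*(-29520759/2545580) = -29520759/509116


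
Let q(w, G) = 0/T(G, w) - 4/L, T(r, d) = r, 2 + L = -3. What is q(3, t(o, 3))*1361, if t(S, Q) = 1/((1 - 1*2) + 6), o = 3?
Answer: 5444/5 ≈ 1088.8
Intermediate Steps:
L = -5 (L = -2 - 3 = -5)
t(S, Q) = ⅕ (t(S, Q) = 1/((1 - 2) + 6) = 1/(-1 + 6) = 1/5 = ⅕)
q(w, G) = ⅘ (q(w, G) = 0/G - 4/(-5) = 0 - 4*(-⅕) = 0 + ⅘ = ⅘)
q(3, t(o, 3))*1361 = (⅘)*1361 = 5444/5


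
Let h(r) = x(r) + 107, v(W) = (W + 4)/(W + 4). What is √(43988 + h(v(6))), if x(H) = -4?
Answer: 3*√4899 ≈ 209.98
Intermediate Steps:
v(W) = 1 (v(W) = (4 + W)/(4 + W) = 1)
h(r) = 103 (h(r) = -4 + 107 = 103)
√(43988 + h(v(6))) = √(43988 + 103) = √44091 = 3*√4899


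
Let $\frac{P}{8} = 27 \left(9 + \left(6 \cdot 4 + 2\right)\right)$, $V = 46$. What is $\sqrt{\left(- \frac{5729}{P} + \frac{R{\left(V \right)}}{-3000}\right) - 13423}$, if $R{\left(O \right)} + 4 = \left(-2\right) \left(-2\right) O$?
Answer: $\frac{i \sqrt{21311653146}}{1260} \approx 115.86 i$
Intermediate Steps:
$R{\left(O \right)} = -4 + 4 O$ ($R{\left(O \right)} = -4 + \left(-2\right) \left(-2\right) O = -4 + 4 O$)
$P = 7560$ ($P = 8 \cdot 27 \left(9 + \left(6 \cdot 4 + 2\right)\right) = 8 \cdot 27 \left(9 + \left(24 + 2\right)\right) = 8 \cdot 27 \left(9 + 26\right) = 8 \cdot 27 \cdot 35 = 8 \cdot 945 = 7560$)
$\sqrt{\left(- \frac{5729}{P} + \frac{R{\left(V \right)}}{-3000}\right) - 13423} = \sqrt{\left(- \frac{5729}{7560} + \frac{-4 + 4 \cdot 46}{-3000}\right) - 13423} = \sqrt{\left(\left(-5729\right) \frac{1}{7560} + \left(-4 + 184\right) \left(- \frac{1}{3000}\right)\right) - 13423} = \sqrt{\left(- \frac{5729}{7560} + 180 \left(- \frac{1}{3000}\right)\right) - 13423} = \sqrt{\left(- \frac{5729}{7560} - \frac{3}{50}\right) - 13423} = \sqrt{- \frac{30913}{37800} - 13423} = \sqrt{- \frac{507420313}{37800}} = \frac{i \sqrt{21311653146}}{1260}$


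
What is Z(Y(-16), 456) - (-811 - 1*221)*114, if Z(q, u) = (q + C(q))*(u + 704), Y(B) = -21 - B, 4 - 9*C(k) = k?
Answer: 113008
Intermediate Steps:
C(k) = 4/9 - k/9
Z(q, u) = (704 + u)*(4/9 + 8*q/9) (Z(q, u) = (q + (4/9 - q/9))*(u + 704) = (4/9 + 8*q/9)*(704 + u) = (704 + u)*(4/9 + 8*q/9))
Z(Y(-16), 456) - (-811 - 1*221)*114 = (2816/9 + (4/9)*456 + 5632*(-21 - 1*(-16))/9 + (8/9)*(-21 - 1*(-16))*456) - (-811 - 1*221)*114 = (2816/9 + 608/3 + 5632*(-21 + 16)/9 + (8/9)*(-21 + 16)*456) - (-811 - 221)*114 = (2816/9 + 608/3 + (5632/9)*(-5) + (8/9)*(-5)*456) - (-1032)*114 = (2816/9 + 608/3 - 28160/9 - 6080/3) - 1*(-117648) = -4640 + 117648 = 113008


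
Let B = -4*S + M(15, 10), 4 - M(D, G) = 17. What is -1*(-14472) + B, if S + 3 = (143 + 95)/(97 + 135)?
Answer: 419540/29 ≈ 14467.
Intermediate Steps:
M(D, G) = -13 (M(D, G) = 4 - 1*17 = 4 - 17 = -13)
S = -229/116 (S = -3 + (143 + 95)/(97 + 135) = -3 + 238/232 = -3 + 238*(1/232) = -3 + 119/116 = -229/116 ≈ -1.9741)
B = -148/29 (B = -4*(-229/116) - 13 = 229/29 - 13 = -148/29 ≈ -5.1034)
-1*(-14472) + B = -1*(-14472) - 148/29 = 14472 - 148/29 = 419540/29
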